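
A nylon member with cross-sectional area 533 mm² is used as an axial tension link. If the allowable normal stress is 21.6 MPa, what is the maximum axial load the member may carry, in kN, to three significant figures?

11.5 kN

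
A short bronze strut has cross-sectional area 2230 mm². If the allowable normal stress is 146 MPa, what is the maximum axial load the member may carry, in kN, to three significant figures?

P_max = σ_allow · A = 146 · 2230 = 325600 N = 325.6 kN.

326 kN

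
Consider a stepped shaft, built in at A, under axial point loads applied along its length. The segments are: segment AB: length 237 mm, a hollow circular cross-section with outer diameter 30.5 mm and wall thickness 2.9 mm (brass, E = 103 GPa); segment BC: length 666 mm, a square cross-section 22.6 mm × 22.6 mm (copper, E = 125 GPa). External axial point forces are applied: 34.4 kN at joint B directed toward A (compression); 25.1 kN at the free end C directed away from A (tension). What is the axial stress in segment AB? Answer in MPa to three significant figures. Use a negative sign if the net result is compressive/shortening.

Internal axial forces (sectioning from the free end, tension +): N_BC = 25.1 kN, N_AB = -9.3 kN.
A_AB = 251.5 mm².
σ_AB = N_AB/A_AB = -9300/251.5 = -36.99 MPa.

-37.0 MPa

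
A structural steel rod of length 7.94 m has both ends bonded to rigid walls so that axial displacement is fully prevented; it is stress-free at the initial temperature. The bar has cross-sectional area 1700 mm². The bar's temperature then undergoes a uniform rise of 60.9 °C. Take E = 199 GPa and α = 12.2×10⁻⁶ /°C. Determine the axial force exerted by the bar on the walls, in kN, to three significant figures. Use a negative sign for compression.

Free thermal expansion αLΔT = 12.2e-6 · 7940 · 60.9 = 5.899 mm.
The walls impose strain ε = −(5.899)/7940 = -7.4298e-04; σ = Eε = 199000 · -7.4298e-04 = -147.9 MPa.
Wall reaction R = σ·A = -147.9·1700 = -251400 N = -251.4 kN.

-251 kN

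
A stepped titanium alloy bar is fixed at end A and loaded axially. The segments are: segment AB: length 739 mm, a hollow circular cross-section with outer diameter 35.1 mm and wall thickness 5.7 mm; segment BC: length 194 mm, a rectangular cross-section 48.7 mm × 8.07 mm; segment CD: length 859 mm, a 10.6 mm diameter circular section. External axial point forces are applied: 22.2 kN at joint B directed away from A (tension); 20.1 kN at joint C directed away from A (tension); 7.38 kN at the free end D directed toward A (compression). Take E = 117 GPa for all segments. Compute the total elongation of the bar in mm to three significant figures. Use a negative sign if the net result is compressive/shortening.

-0.141 mm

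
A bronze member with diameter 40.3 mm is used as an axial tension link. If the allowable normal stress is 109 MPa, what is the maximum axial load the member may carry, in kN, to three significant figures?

A = 1276 mm².
P_max = σ_allow · A = 109 · 1276 = 139000 N = 139 kN.

139 kN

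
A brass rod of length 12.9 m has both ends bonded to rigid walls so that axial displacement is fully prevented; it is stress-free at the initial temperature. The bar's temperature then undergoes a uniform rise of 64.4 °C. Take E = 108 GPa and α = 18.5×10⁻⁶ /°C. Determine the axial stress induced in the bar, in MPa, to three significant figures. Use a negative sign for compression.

Free thermal expansion αLΔT = 18.5e-6 · 12900 · 64.4 = 15.37 mm.
The walls impose strain ε = −(15.37)/12900 = -1.1914e-03; σ = Eε = 108000 · -1.1914e-03 = -128.7 MPa.

-129 MPa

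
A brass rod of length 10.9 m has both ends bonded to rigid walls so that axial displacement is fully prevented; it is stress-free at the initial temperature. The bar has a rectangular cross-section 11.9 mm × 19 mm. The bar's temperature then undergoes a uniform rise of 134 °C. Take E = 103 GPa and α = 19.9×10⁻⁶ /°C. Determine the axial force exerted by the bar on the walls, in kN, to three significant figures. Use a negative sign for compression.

-62.1 kN

Free thermal expansion αLΔT = 19.9e-6 · 10900 · 134 = 29.07 mm.
The walls impose strain ε = −(29.07)/10900 = -2.6666e-03; σ = Eε = 103000 · -2.6666e-03 = -274.7 MPa.
Wall reaction R = σ·A = -274.7·226.1 = -62100 N = -62.1 kN.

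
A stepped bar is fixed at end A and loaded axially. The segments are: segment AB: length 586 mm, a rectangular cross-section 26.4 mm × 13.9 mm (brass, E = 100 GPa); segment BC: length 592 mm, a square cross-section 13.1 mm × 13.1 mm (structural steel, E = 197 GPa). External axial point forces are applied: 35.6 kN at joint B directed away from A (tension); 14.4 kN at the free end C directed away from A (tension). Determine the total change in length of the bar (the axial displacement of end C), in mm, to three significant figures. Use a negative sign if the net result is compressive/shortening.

1.05 mm

Internal axial forces (sectioning from the free end, tension +): N_BC = 14.4 kN, N_AB = 50 kN.
A_AB = 367 mm².
A_BC = 171.6 mm².
δ_AB = 50000·586/(367·100000) = 0.7985 mm
δ_BC = 14400·592/(171.6·197000) = 0.2522 mm
δ = Σδ_i = 1.051 mm.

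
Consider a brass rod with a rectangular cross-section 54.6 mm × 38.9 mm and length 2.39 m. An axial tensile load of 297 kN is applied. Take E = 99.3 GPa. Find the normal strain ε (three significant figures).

A = 2124 mm².
σ = N/A = 139.8 MPa; ε = σ/E = 139.8/99300 = 1.408e-03.

0.00141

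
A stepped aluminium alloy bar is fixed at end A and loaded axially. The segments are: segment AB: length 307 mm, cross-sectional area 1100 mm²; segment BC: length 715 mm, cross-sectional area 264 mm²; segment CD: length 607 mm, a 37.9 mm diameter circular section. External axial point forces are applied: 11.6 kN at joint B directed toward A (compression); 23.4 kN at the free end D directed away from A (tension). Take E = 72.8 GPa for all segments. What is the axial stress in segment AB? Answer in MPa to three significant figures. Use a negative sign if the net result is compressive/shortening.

10.7 MPa

Internal axial forces (sectioning from the free end, tension +): N_CD = 23.4 kN, N_BC = 23.4 kN, N_AB = 11.8 kN.
σ_AB = N_AB/A_AB = 11800/1100 = 10.73 MPa.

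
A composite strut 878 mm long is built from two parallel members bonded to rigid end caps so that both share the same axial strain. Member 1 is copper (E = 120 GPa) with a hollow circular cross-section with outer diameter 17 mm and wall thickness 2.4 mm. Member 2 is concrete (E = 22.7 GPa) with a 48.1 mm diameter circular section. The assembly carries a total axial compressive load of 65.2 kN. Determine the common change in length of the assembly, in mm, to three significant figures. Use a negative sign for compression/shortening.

A_1 = 110.1 mm².
A_2 = 1817 mm².
Equal strain + equilibrium ⇒ each member carries load in proportion to AE: A₁E₁ = 13210000 N, A₂E₂ = 41250000 N, ΣAE = 54460000 N.
δ = PL/ΣAE = -65200·878/54460000 = -1.051 mm.

-1.05 mm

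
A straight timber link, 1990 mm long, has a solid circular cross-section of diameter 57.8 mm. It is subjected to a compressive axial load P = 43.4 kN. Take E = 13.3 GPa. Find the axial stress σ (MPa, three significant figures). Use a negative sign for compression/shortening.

-16.5 MPa

A = 2624 mm².
σ = N/A = -43400/2624 = -16.54 MPa.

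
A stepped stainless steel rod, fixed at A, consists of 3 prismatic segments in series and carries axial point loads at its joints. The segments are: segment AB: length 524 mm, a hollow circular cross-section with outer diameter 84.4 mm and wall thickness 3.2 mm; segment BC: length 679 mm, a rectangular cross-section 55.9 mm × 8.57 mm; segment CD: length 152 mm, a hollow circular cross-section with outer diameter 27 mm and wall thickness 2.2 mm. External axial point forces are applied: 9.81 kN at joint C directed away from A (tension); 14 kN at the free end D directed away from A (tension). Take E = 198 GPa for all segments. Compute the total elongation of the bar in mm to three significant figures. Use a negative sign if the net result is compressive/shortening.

0.310 mm

Internal axial forces (sectioning from the free end, tension +): N_CD = 14 kN, N_BC = 23.81 kN, N_AB = 23.81 kN.
A_AB = 816.3 mm².
A_BC = 479.1 mm².
A_CD = 171.4 mm².
δ_AB = 23810·524/(816.3·198000) = 0.07719 mm
δ_BC = 23810·679/(479.1·198000) = 0.1704 mm
δ_CD = 14000·152/(171.4·198000) = 0.0627 mm
δ = Σδ_i = 0.3103 mm.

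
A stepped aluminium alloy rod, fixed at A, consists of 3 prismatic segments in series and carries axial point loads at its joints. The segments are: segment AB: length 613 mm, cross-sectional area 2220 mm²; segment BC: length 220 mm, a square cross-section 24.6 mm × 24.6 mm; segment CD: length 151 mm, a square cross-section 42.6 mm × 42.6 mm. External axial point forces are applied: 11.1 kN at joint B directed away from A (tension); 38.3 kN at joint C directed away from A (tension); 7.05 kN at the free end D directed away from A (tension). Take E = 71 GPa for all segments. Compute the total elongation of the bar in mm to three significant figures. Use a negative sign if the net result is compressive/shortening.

0.460 mm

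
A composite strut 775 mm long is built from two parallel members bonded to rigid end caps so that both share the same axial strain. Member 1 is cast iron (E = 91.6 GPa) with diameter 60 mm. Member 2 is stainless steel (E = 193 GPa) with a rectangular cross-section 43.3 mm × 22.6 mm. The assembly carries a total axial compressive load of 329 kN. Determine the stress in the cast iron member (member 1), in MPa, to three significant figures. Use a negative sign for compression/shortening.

-67.3 MPa

A_1 = 2827 mm².
A_2 = 978.6 mm².
Equal strain + equilibrium ⇒ each member carries load in proportion to AE: A₁E₁ = 259000000 N, A₂E₂ = 188900000 N, ΣAE = 447900000 N.
σ₁ = P·E₁/ΣAE = -329000·91600/447900000 = -67.29 MPa.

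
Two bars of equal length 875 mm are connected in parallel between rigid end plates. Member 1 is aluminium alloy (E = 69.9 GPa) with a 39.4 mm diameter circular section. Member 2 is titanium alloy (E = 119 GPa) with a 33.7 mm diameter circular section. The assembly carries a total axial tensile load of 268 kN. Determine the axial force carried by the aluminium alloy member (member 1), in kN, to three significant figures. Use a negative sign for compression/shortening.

119 kN

A_1 = 1219 mm².
A_2 = 892 mm².
Equal strain + equilibrium ⇒ each member carries load in proportion to AE: A₁E₁ = 85220000 N, A₂E₂ = 106100000 N, ΣAE = 191400000 N.
F₁ = P·A₁E₁/ΣAE = 268000·85220000/191400000 = 119400 N.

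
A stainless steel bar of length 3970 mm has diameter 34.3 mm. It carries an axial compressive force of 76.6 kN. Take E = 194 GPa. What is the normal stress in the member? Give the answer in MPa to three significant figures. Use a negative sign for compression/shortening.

-82.9 MPa

A = 924 mm².
σ = N/A = -76600/924 = -82.9 MPa.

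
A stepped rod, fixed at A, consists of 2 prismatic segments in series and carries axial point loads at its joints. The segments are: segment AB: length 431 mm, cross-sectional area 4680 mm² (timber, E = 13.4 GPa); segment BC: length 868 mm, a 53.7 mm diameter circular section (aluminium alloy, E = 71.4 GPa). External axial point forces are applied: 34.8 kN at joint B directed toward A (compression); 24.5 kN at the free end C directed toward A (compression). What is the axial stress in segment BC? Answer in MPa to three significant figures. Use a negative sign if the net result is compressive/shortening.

Internal axial forces (sectioning from the free end, tension +): N_BC = -24.5 kN, N_AB = -59.3 kN.
A_BC = 2265 mm².
σ_BC = N_BC/A_BC = -24500/2265 = -10.82 MPa.

-10.8 MPa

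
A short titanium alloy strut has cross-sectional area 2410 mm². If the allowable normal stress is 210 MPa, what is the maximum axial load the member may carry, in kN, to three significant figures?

P_max = σ_allow · A = 210 · 2410 = 506100 N = 506.1 kN.

506 kN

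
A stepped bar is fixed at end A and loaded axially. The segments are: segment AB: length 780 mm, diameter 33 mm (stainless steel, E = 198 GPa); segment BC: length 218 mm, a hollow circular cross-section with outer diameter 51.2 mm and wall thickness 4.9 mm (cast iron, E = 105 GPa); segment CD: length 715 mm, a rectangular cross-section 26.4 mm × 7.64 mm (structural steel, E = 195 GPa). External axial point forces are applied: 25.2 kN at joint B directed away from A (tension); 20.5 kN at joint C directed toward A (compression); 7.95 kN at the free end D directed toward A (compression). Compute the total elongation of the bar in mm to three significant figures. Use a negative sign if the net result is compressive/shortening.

-0.242 mm

Internal axial forces (sectioning from the free end, tension +): N_CD = -7.95 kN, N_BC = -28.45 kN, N_AB = -3.25 kN.
A_AB = 855.3 mm².
A_BC = 712.7 mm².
A_CD = 201.7 mm².
δ_AB = -3250·780/(855.3·198000) = -0.01497 mm
δ_BC = -28450·218/(712.7·105000) = -0.08287 mm
δ_CD = -7950·715/(201.7·195000) = -0.1445 mm
δ = Σδ_i = -0.2424 mm.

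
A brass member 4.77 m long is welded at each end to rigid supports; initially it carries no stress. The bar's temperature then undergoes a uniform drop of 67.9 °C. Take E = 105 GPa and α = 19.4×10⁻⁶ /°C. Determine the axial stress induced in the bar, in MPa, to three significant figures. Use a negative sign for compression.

138 MPa

Free thermal expansion αLΔT = 19.4e-6 · 4770 · -67.9 = -6.283 mm.
The walls impose strain ε = −(-6.283)/4770 = 1.3173e-03; σ = Eε = 105000 · 1.3173e-03 = 138.3 MPa.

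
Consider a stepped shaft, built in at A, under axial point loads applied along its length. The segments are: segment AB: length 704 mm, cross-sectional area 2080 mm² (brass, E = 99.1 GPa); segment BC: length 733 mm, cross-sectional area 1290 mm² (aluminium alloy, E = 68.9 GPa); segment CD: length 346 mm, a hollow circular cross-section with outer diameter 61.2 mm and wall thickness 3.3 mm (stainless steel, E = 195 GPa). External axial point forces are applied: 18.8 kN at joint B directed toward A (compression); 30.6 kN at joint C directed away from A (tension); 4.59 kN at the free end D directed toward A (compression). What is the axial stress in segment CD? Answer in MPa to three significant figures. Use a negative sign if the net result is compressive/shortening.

-7.65 MPa

Internal axial forces (sectioning from the free end, tension +): N_CD = -4.59 kN, N_BC = 26.01 kN, N_AB = 7.21 kN.
A_CD = 600.3 mm².
σ_CD = N_CD/A_CD = -4590/600.3 = -7.647 MPa.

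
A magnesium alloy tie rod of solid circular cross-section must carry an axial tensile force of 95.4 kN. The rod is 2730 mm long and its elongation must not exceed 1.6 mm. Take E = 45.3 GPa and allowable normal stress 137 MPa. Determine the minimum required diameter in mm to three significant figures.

67.6 mm

Required area A ≥ P/σ_allow = 95400/137 = 696.4 mm².
For a solid circular section, d ≥ √(4A/π) = 29.78 mm.
Elongation limit: A ≥ PL/(Eδ_allow) = 95400·2730/(45300·1.6) = 3593 mm² ⇒ d ≥ 67.64 mm.
The elongation limit governs.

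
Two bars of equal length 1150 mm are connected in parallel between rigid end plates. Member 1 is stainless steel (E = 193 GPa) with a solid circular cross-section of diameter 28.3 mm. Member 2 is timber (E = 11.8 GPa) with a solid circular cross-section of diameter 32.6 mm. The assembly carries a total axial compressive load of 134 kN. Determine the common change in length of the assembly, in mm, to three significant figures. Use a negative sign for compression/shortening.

-1.17 mm

A_1 = 629 mm².
A_2 = 834.7 mm².
Equal strain + equilibrium ⇒ each member carries load in proportion to AE: A₁E₁ = 121400000 N, A₂E₂ = 9849000 N, ΣAE = 131200000 N.
δ = PL/ΣAE = -134000·1150/131200000 = -1.174 mm.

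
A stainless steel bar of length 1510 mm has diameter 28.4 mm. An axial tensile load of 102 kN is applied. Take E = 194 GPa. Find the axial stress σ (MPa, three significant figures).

A = 633.5 mm².
σ = N/A = 102000/633.5 = 161 MPa.

161 MPa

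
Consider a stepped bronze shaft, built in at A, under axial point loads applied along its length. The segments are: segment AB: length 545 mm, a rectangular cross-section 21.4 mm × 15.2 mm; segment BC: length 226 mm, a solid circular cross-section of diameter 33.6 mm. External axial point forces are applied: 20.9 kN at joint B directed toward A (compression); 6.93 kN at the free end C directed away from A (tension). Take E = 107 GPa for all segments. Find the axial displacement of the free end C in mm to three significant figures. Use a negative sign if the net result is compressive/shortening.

-0.202 mm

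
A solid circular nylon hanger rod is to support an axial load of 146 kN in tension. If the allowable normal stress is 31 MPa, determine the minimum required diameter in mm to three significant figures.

77.4 mm

Required area A ≥ P/σ_allow = 146000/31 = 4710 mm².
For a solid circular section, d ≥ √(4A/π) = 77.44 mm.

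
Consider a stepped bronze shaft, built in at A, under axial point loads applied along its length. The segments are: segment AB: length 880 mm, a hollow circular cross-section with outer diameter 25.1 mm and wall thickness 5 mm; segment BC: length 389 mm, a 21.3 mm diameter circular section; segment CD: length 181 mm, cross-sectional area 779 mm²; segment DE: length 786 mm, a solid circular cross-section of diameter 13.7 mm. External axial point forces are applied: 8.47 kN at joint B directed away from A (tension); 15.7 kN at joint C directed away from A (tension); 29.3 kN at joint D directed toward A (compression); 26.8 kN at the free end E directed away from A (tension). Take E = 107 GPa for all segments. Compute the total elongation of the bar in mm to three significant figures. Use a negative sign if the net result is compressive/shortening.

2.03 mm

Internal axial forces (sectioning from the free end, tension +): N_DE = 26.8 kN, N_CD = -2.5 kN, N_BC = 13.2 kN, N_AB = 21.67 kN.
A_AB = 315.7 mm².
A_BC = 356.3 mm².
A_DE = 147.4 mm².
δ_AB = 21670·880/(315.7·107000) = 0.5645 mm
δ_BC = 13200·389/(356.3·107000) = 0.1347 mm
δ_CD = -2500·181/(779·107000) = -0.005429 mm
δ_DE = 26800·786/(147.4·107000) = 1.335 mm
δ = Σδ_i = 2.029 mm.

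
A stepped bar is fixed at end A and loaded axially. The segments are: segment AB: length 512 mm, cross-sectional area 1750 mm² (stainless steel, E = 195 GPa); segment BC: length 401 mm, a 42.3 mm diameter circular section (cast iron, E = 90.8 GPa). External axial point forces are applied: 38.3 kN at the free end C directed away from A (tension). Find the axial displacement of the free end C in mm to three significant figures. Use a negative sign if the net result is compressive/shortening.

0.178 mm

Internal axial forces (sectioning from the free end, tension +): N_BC = 38.3 kN, N_AB = 38.3 kN.
A_BC = 1405 mm².
δ_AB = 38300·512/(1750·195000) = 0.05746 mm
δ_BC = 38300·401/(1405·90800) = 0.1204 mm
δ = Σδ_i = 0.1778 mm.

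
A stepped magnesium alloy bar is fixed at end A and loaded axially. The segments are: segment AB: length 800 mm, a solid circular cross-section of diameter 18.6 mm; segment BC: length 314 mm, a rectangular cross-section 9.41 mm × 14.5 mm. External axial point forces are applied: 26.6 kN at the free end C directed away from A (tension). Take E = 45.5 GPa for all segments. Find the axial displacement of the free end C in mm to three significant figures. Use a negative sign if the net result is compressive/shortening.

3.07 mm

Internal axial forces (sectioning from the free end, tension +): N_BC = 26.6 kN, N_AB = 26.6 kN.
A_AB = 271.7 mm².
A_BC = 136.4 mm².
δ_AB = 26600·800/(271.7·45500) = 1.721 mm
δ_BC = 26600·314/(136.4·45500) = 1.345 mm
δ = Σδ_i = 3.067 mm.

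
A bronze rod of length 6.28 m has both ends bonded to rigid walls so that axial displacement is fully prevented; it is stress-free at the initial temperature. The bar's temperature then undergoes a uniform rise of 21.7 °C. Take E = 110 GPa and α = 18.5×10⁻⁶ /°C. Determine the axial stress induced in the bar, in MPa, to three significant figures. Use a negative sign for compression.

-44.2 MPa

Free thermal expansion αLΔT = 18.5e-6 · 6280 · 21.7 = 2.521 mm.
The walls impose strain ε = −(2.521)/6280 = -4.0145e-04; σ = Eε = 110000 · -4.0145e-04 = -44.16 MPa.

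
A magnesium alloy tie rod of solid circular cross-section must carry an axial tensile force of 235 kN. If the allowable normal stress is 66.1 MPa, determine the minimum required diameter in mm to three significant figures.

67.3 mm

Required area A ≥ P/σ_allow = 235000/66.1 = 3555 mm².
For a solid circular section, d ≥ √(4A/π) = 67.28 mm.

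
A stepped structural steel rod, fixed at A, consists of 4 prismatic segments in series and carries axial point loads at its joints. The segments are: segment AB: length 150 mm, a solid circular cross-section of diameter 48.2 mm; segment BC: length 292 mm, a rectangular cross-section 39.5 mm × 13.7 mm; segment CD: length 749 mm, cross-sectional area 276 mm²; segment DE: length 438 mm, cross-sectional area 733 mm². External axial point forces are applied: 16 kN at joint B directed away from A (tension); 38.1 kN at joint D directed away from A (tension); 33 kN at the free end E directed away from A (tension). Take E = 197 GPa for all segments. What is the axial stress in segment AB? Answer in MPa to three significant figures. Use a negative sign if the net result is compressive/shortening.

47.7 MPa

Internal axial forces (sectioning from the free end, tension +): N_DE = 33 kN, N_CD = 71.1 kN, N_BC = 71.1 kN, N_AB = 87.1 kN.
A_AB = 1825 mm².
σ_AB = N_AB/A_AB = 87100/1825 = 47.73 MPa.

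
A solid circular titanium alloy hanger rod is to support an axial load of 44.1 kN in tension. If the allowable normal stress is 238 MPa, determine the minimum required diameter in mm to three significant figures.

15.4 mm

Required area A ≥ P/σ_allow = 44100/238 = 185.3 mm².
For a solid circular section, d ≥ √(4A/π) = 15.36 mm.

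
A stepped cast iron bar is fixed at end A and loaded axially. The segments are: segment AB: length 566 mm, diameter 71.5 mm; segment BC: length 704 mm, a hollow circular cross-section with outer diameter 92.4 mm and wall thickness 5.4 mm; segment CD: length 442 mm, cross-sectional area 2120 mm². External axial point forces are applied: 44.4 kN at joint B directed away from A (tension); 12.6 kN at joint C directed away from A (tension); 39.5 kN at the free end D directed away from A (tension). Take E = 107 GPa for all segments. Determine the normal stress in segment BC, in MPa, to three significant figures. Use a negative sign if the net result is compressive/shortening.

35.3 MPa

Internal axial forces (sectioning from the free end, tension +): N_CD = 39.5 kN, N_BC = 52.1 kN, N_AB = 96.5 kN.
A_BC = 1476 mm².
σ_BC = N_BC/A_BC = 52100/1476 = 35.3 MPa.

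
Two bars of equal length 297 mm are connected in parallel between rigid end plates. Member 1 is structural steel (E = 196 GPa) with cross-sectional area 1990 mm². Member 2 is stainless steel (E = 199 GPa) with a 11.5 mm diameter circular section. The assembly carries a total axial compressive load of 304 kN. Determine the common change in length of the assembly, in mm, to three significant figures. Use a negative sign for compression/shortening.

-0.220 mm

A_2 = 103.9 mm².
Equal strain + equilibrium ⇒ each member carries load in proportion to AE: A₁E₁ = 390000000 N, A₂E₂ = 20670000 N, ΣAE = 410700000 N.
δ = PL/ΣAE = -304000·297/410700000 = -0.2198 mm.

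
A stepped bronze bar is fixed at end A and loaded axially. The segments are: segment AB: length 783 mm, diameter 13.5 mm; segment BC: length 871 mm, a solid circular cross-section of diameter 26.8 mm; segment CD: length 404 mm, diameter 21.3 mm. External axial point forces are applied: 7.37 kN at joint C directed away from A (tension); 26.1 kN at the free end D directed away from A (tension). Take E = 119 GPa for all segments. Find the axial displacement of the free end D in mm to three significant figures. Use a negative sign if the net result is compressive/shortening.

2.22 mm

Internal axial forces (sectioning from the free end, tension +): N_CD = 26.1 kN, N_BC = 33.47 kN, N_AB = 33.47 kN.
A_AB = 143.1 mm².
A_BC = 564.1 mm².
A_CD = 356.3 mm².
δ_AB = 33470·783/(143.1·119000) = 1.539 mm
δ_BC = 33470·871/(564.1·119000) = 0.4343 mm
δ_CD = 26100·404/(356.3·119000) = 0.2487 mm
δ = Σδ_i = 2.222 mm.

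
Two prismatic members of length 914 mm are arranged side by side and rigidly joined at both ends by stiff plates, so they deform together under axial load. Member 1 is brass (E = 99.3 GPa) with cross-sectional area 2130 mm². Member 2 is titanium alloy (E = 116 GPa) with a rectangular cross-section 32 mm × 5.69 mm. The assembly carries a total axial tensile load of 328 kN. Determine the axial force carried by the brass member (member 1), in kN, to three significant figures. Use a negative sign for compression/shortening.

A_2 = 182.1 mm².
Equal strain + equilibrium ⇒ each member carries load in proportion to AE: A₁E₁ = 211500000 N, A₂E₂ = 21120000 N, ΣAE = 232600000 N.
F₁ = P·A₁E₁/ΣAE = 328000·211500000/232600000 = 298200 N.

298 kN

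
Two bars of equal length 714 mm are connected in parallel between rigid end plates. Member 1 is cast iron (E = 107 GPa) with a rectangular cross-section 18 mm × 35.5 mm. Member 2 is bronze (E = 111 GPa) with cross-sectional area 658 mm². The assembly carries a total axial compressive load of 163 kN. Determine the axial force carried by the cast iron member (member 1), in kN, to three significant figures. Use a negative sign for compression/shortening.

-78.8 kN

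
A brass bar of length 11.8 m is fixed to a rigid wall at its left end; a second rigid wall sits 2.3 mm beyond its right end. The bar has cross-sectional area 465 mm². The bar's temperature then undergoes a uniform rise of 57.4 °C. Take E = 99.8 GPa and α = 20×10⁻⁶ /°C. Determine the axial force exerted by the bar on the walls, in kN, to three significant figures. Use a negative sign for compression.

-44.2 kN

Free thermal expansion αLΔT = 20e-6 · 11800 · 57.4 = 13.55 mm.
The walls engage after the gap closes; constrained expansion = 13.55 − 2.3 = 11.25 mm.
The walls impose strain ε = −(11.25)/11800 = -9.5308e-04; σ = Eε = 99800 · -9.5308e-04 = -95.12 MPa.
Wall reaction R = σ·A = -95.12·465 = -44230 N = -44.23 kN.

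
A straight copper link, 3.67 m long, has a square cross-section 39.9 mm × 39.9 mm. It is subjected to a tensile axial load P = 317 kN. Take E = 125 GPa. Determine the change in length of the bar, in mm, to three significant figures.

A = 1592 mm².
δ_mech = NL/(AE) = 317000·3670/(1592·125000) = 5.846 mm.

5.85 mm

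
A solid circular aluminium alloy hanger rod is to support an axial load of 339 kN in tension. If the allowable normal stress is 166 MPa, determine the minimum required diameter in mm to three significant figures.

Required area A ≥ P/σ_allow = 339000/166 = 2042 mm².
For a solid circular section, d ≥ √(4A/π) = 50.99 mm.

51.0 mm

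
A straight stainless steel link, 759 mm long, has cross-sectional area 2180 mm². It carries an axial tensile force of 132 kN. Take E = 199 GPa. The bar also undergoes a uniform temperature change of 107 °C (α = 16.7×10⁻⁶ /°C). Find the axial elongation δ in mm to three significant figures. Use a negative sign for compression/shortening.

δ_mech = NL/(AE) = 132000·759/(2180·199000) = 0.2309 mm.
δ_thermal = αLΔT = 16.7e-6·759·107 = 1.356 mm.
δ = δ_mech + δ_thermal = 1.587 mm.

1.59 mm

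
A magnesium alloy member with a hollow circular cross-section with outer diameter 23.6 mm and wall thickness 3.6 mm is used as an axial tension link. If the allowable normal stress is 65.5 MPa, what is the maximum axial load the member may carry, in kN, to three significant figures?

A = 226.2 mm².
P_max = σ_allow · A = 65.5 · 226.2 = 14820 N = 14.82 kN.

14.8 kN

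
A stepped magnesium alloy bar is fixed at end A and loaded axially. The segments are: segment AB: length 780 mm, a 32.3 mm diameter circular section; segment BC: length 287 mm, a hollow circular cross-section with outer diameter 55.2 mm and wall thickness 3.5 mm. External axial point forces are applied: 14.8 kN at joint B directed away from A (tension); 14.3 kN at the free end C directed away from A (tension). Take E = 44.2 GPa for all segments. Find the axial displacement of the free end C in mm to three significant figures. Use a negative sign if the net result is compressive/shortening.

Internal axial forces (sectioning from the free end, tension +): N_BC = 14.3 kN, N_AB = 29.1 kN.
A_AB = 819.4 mm².
A_BC = 568.5 mm².
δ_AB = 29100·780/(819.4·44200) = 0.6267 mm
δ_BC = 14300·287/(568.5·44200) = 0.1633 mm
δ = Σδ_i = 0.7901 mm.

0.790 mm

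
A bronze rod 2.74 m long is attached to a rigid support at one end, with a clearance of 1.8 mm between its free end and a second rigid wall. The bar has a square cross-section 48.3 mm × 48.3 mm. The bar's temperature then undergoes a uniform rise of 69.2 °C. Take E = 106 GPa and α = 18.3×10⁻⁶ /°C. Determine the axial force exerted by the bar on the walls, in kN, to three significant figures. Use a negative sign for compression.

-151 kN

Free thermal expansion αLΔT = 18.3e-6 · 2740 · 69.2 = 3.47 mm.
The walls engage after the gap closes; constrained expansion = 3.47 − 1.8 = 1.67 mm.
The walls impose strain ε = −(1.67)/2740 = -6.0943e-04; σ = Eε = 106000 · -6.0943e-04 = -64.6 MPa.
Wall reaction R = σ·A = -64.6·2333 = -150700 N = -150.7 kN.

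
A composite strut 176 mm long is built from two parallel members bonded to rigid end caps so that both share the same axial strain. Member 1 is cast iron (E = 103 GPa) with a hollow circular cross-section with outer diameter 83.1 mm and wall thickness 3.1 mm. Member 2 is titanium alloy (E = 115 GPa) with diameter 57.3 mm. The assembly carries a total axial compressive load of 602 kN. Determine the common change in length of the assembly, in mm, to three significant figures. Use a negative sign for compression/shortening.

A_1 = 779.1 mm².
A_2 = 2579 mm².
Equal strain + equilibrium ⇒ each member carries load in proportion to AE: A₁E₁ = 80250000 N, A₂E₂ = 296500000 N, ΣAE = 376800000 N.
δ = PL/ΣAE = -602000·176/376800000 = -0.2812 mm.

-0.281 mm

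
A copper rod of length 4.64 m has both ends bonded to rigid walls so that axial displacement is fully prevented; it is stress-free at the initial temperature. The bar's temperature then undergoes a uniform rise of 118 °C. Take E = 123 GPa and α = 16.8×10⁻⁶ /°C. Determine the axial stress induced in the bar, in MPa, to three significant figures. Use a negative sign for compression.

-244 MPa

Free thermal expansion αLΔT = 16.8e-6 · 4640 · 118 = 9.198 mm.
The walls impose strain ε = −(9.198)/4640 = -1.9824e-03; σ = Eε = 123000 · -1.9824e-03 = -243.8 MPa.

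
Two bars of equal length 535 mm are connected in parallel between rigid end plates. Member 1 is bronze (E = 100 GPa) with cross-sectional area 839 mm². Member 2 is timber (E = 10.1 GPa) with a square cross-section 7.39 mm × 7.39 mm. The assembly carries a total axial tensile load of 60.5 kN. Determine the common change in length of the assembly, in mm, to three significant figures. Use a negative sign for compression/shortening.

0.383 mm

A_2 = 54.61 mm².
Equal strain + equilibrium ⇒ each member carries load in proportion to AE: A₁E₁ = 83900000 N, A₂E₂ = 551600 N, ΣAE = 84450000 N.
δ = PL/ΣAE = 60500·535/84450000 = 0.3833 mm.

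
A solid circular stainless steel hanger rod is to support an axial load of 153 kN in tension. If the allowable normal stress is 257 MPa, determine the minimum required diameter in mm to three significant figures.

Required area A ≥ P/σ_allow = 153000/257 = 595.3 mm².
For a solid circular section, d ≥ √(4A/π) = 27.53 mm.

27.5 mm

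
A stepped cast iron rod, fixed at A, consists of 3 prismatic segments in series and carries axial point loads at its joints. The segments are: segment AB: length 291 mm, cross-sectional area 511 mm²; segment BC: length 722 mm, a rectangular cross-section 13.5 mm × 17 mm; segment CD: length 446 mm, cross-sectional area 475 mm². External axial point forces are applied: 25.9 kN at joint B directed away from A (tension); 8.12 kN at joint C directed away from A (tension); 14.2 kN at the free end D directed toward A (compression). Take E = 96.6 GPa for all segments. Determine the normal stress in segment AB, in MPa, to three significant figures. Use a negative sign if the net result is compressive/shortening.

38.8 MPa

Internal axial forces (sectioning from the free end, tension +): N_CD = -14.2 kN, N_BC = -6.08 kN, N_AB = 19.82 kN.
σ_AB = N_AB/A_AB = 19820/511 = 38.79 MPa.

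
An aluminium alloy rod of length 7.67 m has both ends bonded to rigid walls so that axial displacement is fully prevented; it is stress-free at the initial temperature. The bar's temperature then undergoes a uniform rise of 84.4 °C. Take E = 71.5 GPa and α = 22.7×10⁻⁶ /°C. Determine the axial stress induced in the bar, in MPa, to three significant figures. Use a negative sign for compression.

Free thermal expansion αLΔT = 22.7e-6 · 7670 · 84.4 = 14.69 mm.
The walls impose strain ε = −(14.69)/7670 = -1.9159e-03; σ = Eε = 71500 · -1.9159e-03 = -137 MPa.

-137 MPa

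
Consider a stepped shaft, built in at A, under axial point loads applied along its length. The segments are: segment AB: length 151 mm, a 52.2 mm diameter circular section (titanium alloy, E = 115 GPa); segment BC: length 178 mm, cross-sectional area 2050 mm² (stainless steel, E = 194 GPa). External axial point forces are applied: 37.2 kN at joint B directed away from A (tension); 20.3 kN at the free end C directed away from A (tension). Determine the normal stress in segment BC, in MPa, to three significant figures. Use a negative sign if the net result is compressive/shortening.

Internal axial forces (sectioning from the free end, tension +): N_BC = 20.3 kN, N_AB = 57.5 kN.
σ_BC = N_BC/A_BC = 20300/2050 = 9.902 MPa.

9.90 MPa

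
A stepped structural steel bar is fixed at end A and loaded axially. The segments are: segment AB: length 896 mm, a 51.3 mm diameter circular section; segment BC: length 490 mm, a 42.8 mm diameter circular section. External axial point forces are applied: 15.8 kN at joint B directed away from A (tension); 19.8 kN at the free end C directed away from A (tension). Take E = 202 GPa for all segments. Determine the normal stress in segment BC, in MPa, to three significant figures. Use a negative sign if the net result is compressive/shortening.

Internal axial forces (sectioning from the free end, tension +): N_BC = 19.8 kN, N_AB = 35.6 kN.
A_BC = 1439 mm².
σ_BC = N_BC/A_BC = 19800/1439 = 13.76 MPa.

13.8 MPa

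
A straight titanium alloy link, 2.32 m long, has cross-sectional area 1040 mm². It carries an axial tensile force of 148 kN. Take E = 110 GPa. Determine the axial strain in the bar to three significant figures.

0.00129

σ = N/A = 142.3 MPa; ε = σ/E = 142.3/110000 = 1.294e-03.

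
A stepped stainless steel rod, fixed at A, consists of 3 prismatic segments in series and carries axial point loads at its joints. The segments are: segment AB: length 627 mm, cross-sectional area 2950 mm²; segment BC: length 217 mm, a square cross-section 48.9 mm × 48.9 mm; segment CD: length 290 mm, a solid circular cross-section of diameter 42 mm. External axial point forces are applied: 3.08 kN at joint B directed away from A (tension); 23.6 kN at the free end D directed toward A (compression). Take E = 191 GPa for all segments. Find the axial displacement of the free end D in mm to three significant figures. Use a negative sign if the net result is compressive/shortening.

Internal axial forces (sectioning from the free end, tension +): N_CD = -23.6 kN, N_BC = -23.6 kN, N_AB = -20.52 kN.
A_BC = 2391 mm².
A_CD = 1385 mm².
δ_AB = -20520·627/(2950·191000) = -0.02283 mm
δ_BC = -23600·217/(2391·191000) = -0.01121 mm
δ_CD = -23600·290/(1385·191000) = -0.02586 mm
δ = Σδ_i = -0.05991 mm.

-0.0599 mm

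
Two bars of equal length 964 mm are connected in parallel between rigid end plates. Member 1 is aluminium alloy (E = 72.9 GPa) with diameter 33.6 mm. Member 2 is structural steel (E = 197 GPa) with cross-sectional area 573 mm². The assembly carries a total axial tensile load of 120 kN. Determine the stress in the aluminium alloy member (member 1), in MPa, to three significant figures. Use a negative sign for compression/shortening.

A_1 = 886.7 mm².
Equal strain + equilibrium ⇒ each member carries load in proportion to AE: A₁E₁ = 64640000 N, A₂E₂ = 112900000 N, ΣAE = 177500000 N.
σ₁ = P·E₁/ΣAE = 120000·72900/177500000 = 49.28 MPa.

49.3 MPa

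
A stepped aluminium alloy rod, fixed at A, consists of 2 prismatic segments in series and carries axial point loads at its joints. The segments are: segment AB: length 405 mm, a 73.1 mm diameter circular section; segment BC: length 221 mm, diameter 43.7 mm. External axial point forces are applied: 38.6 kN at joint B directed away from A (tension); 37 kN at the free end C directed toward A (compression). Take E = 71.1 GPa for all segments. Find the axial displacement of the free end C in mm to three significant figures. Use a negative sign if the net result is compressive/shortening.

-0.0745 mm

Internal axial forces (sectioning from the free end, tension +): N_BC = -37 kN, N_AB = 1.6 kN.
A_AB = 4197 mm².
A_BC = 1500 mm².
δ_AB = 1600·405/(4197·71100) = 0.002172 mm
δ_BC = -37000·221/(1500·71100) = -0.07668 mm
δ = Σδ_i = -0.07451 mm.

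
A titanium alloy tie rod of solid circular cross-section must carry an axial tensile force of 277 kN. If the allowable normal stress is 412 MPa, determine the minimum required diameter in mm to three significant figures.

29.3 mm

Required area A ≥ P/σ_allow = 277000/412 = 672.3 mm².
For a solid circular section, d ≥ √(4A/π) = 29.26 mm.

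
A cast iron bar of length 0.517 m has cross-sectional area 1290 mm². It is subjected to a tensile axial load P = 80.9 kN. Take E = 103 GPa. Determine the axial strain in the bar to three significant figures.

6.09e-04

σ = N/A = 62.71 MPa; ε = σ/E = 62.71/103000 = 6.089e-04.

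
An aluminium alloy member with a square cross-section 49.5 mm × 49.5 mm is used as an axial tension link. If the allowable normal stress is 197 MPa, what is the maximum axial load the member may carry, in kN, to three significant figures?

483 kN

A = 2450 mm².
P_max = σ_allow · A = 197 · 2450 = 482700 N = 482.7 kN.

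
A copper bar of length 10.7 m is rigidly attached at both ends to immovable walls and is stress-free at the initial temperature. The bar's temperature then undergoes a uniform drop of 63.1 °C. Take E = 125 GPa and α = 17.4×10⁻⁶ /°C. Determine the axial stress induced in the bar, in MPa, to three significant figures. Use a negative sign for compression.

137 MPa

Free thermal expansion αLΔT = 17.4e-6 · 10700 · -63.1 = -11.75 mm.
The walls impose strain ε = −(-11.75)/10700 = 1.0979e-03; σ = Eε = 125000 · 1.0979e-03 = 137.2 MPa.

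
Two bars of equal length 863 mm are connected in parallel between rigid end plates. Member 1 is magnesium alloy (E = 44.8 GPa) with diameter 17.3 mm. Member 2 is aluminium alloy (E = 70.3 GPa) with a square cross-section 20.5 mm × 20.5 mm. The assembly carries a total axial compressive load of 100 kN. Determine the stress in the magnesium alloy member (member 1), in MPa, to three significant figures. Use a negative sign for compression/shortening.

-112 MPa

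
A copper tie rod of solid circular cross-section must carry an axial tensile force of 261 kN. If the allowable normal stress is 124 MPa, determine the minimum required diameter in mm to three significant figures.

Required area A ≥ P/σ_allow = 261000/124 = 2105 mm².
For a solid circular section, d ≥ √(4A/π) = 51.77 mm.

51.8 mm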